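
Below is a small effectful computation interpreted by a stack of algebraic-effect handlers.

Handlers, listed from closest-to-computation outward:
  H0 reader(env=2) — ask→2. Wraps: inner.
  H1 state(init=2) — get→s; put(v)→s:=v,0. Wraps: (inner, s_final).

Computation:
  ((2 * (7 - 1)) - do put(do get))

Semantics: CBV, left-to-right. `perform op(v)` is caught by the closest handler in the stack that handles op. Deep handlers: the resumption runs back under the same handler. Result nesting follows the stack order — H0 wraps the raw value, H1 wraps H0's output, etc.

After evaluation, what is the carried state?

Step-by-step:
get @ H1 ⇒ 2
put(2) @ H1 ⇒ s:=2
H0 returns 12
H1 returns (12, 2)
= (12, 2)

Answer: 2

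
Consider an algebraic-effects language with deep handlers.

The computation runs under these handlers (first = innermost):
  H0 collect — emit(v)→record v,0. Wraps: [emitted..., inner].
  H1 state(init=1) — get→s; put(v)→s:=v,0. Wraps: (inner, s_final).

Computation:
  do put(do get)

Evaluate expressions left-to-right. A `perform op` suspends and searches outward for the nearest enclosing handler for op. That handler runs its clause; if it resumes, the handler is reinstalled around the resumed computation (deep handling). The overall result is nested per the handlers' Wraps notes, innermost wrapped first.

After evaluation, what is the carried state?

Step-by-step:
get @ H1 ⇒ 1
put(1) @ H1 ⇒ s:=1
H0 returns [0]
H1 returns ([0], 1)
= ([0], 1)

Answer: 1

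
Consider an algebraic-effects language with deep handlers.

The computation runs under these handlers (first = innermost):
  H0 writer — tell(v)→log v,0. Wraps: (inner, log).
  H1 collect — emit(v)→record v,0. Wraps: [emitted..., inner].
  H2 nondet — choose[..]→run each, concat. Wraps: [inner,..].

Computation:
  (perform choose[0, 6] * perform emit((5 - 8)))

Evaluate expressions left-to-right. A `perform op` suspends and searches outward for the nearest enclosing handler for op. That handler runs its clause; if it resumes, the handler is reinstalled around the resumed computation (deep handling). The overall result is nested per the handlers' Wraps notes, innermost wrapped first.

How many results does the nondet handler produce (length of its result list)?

Evaluation trace:
choose[0, 6] @ H2
  branch[0] choose=0:
    emit(-3) @ H1 ⇒ out+=-3
    H0 returns (0, ())
    H1 returns [-3, (0, ())]
    H2 returns [[-3, (0, ())]]
  branch[1] choose=6:
    emit(-3) @ H1 ⇒ out+=-3
    H0 returns (0, ())
    H1 returns [-3, (0, ())]
    H2 returns [[-3, (0, ())]]
= [[-3, (0, ())], [-3, (0, ())]]

Answer: 2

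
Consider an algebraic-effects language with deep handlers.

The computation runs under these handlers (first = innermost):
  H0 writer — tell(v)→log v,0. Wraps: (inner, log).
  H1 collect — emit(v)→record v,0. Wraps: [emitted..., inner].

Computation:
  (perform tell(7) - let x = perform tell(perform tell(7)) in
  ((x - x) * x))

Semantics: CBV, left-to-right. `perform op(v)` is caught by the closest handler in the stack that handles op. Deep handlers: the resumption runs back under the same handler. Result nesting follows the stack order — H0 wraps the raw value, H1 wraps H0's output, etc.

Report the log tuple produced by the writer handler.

Working:
tell(7) @ H0 ⇒ log+=7
tell(7) @ H0 ⇒ log+=7
tell(0) @ H0 ⇒ log+=0
H0 returns (0, (7, 7, 0))
H1 returns [(0, (7, 7, 0))]
= [(0, (7, 7, 0))]

Answer: (7, 7, 0)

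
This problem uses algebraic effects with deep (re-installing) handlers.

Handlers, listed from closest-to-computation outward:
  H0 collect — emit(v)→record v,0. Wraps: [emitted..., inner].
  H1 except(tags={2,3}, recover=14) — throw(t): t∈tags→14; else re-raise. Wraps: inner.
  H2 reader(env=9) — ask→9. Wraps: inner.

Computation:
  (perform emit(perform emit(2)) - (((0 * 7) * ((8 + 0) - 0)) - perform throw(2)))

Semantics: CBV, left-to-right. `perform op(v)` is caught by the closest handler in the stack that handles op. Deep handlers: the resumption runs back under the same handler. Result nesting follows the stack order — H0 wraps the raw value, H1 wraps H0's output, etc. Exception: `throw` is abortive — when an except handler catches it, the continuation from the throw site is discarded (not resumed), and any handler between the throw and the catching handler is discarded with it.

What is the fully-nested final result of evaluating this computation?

Working:
emit(2) @ H0 ⇒ out+=2
emit(0) @ H0 ⇒ out+=0
throw(2) @ H1 caught ⇒ 14
H2 returns 14
= 14

Answer: 14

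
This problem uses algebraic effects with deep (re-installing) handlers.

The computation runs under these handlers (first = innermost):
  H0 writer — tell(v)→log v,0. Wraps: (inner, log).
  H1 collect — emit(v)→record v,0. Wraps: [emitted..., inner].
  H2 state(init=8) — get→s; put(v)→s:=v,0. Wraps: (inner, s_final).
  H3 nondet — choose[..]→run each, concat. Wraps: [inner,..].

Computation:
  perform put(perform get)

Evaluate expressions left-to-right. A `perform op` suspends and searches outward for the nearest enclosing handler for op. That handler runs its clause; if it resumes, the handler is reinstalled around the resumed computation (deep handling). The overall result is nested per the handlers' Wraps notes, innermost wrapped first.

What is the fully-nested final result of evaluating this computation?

Evaluation trace:
get @ H2 ⇒ 8
put(8) @ H2 ⇒ s:=8
H0 returns (0, ())
H1 returns [(0, ())]
H2 returns ([(0, ())], 8)
H3 returns [([(0, ())], 8)]
= [([(0, ())], 8)]

Answer: [([(0, ())], 8)]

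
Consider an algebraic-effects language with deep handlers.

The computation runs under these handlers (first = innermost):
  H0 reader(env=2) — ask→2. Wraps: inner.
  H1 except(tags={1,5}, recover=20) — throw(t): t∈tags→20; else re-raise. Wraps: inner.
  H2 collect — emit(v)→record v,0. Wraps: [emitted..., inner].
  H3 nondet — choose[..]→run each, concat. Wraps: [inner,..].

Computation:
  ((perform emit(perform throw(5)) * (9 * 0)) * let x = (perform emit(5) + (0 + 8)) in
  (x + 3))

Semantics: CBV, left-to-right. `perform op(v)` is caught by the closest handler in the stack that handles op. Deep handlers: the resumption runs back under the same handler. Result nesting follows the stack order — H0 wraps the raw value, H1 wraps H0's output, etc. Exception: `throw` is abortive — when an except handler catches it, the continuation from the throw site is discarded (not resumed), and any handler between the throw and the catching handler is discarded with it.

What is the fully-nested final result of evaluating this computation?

Working:
throw(5) @ H1 caught ⇒ 20
H2 returns [20]
H3 returns [[20]]
= [[20]]

Answer: [[20]]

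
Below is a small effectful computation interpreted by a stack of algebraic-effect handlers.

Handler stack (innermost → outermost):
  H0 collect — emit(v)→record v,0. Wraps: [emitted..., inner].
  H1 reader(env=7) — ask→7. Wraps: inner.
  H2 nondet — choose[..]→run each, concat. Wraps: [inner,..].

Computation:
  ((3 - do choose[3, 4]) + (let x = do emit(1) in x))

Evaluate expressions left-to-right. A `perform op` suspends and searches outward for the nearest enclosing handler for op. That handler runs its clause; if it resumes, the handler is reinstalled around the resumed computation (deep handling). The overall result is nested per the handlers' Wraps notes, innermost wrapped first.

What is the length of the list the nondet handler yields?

Answer: 2

Working:
choose[3, 4] @ H2
  branch[0] choose=3:
    emit(1) @ H0 ⇒ out+=1
    H0 returns [1, 0]
    H1 returns [1, 0]
    H2 returns [[1, 0]]
  branch[1] choose=4:
    emit(1) @ H0 ⇒ out+=1
    H0 returns [1, -1]
    H1 returns [1, -1]
    H2 returns [[1, -1]]
= [[1, 0], [1, -1]]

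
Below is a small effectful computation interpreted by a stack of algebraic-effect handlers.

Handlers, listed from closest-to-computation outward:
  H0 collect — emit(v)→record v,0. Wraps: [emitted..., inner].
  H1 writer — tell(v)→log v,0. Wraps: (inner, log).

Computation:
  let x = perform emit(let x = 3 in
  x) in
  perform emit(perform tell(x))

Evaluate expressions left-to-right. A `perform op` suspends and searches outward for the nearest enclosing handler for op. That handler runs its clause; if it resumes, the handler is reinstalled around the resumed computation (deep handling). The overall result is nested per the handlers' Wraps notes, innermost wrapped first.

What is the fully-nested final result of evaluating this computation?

Evaluation trace:
emit(3) @ H0 ⇒ out+=3
tell(0) @ H1 ⇒ log+=0
emit(0) @ H0 ⇒ out+=0
H0 returns [3, 0, 0]
H1 returns ([3, 0, 0], (0))
= ([3, 0, 0], (0))

Answer: ([3, 0, 0], (0))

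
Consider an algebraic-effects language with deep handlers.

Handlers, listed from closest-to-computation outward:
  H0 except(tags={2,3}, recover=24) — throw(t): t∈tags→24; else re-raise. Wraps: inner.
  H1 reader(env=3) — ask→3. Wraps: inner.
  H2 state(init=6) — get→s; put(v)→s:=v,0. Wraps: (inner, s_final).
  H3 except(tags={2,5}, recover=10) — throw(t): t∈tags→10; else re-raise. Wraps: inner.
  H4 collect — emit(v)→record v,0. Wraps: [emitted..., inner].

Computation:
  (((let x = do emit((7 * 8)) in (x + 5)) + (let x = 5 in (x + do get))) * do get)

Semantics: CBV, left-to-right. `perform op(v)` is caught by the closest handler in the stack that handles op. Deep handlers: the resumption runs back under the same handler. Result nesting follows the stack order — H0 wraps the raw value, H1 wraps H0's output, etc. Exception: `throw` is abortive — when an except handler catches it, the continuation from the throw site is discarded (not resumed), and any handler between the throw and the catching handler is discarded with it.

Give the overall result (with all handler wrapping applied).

Working:
emit(56) @ H4 ⇒ out+=56
get @ H2 ⇒ 6
get @ H2 ⇒ 6
H0 returns 96
H1 returns 96
H2 returns (96, 6)
H3 returns (96, 6)
H4 returns [56, (96, 6)]
= [56, (96, 6)]

Answer: [56, (96, 6)]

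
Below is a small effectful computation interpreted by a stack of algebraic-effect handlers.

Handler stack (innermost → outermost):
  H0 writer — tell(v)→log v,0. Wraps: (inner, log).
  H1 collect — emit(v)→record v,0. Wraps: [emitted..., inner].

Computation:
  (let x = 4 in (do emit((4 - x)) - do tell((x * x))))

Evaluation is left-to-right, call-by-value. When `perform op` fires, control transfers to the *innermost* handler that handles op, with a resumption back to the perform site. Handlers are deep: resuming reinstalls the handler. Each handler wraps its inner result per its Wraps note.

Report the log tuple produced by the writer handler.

Answer: (16)

Step-by-step:
emit(0) @ H1 ⇒ out+=0
tell(16) @ H0 ⇒ log+=16
H0 returns (0, (16))
H1 returns [0, (0, (16))]
= [0, (0, (16))]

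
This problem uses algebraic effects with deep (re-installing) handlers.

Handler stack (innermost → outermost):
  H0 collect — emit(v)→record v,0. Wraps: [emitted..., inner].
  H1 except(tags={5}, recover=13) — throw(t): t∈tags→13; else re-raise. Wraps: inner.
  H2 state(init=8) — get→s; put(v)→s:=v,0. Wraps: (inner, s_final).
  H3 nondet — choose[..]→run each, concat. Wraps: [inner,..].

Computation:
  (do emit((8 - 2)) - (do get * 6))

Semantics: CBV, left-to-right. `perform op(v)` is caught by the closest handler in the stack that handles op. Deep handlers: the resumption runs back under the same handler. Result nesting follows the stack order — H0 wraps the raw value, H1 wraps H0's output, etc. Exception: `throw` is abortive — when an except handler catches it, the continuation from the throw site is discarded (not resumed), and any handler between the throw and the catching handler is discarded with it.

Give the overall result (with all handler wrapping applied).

Answer: [([6, -48], 8)]

Working:
emit(6) @ H0 ⇒ out+=6
get @ H2 ⇒ 8
H0 returns [6, -48]
H1 returns [6, -48]
H2 returns ([6, -48], 8)
H3 returns [([6, -48], 8)]
= [([6, -48], 8)]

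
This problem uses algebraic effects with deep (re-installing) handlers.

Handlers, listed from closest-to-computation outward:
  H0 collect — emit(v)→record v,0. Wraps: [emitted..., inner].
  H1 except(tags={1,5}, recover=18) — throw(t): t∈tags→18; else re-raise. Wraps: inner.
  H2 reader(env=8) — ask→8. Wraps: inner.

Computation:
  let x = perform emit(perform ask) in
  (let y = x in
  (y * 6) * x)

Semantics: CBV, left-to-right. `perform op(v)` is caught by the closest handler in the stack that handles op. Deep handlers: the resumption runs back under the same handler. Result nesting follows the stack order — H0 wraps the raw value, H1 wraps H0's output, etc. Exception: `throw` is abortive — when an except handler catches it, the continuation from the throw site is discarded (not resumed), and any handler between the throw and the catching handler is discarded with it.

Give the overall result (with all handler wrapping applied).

Evaluation trace:
ask @ H2 ⇒ 8
emit(8) @ H0 ⇒ out+=8
H0 returns [8, 0]
H1 returns [8, 0]
H2 returns [8, 0]
= [8, 0]

Answer: [8, 0]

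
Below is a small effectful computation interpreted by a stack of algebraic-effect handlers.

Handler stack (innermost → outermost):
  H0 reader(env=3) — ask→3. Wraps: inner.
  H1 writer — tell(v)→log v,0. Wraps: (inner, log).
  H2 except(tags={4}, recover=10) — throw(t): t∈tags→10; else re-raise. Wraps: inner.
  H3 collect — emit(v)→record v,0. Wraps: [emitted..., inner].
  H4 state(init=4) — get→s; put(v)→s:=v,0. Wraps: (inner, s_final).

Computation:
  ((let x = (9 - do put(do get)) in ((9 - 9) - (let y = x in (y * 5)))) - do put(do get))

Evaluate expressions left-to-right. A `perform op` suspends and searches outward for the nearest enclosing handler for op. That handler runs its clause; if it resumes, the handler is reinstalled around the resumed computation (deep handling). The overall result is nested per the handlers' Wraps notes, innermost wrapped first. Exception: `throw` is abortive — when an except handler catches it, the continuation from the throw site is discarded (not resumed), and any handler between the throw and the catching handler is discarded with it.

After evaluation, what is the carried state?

Evaluation trace:
get @ H4 ⇒ 4
put(4) @ H4 ⇒ s:=4
get @ H4 ⇒ 4
put(4) @ H4 ⇒ s:=4
H0 returns -45
H1 returns (-45, ())
H2 returns (-45, ())
H3 returns [(-45, ())]
H4 returns ([(-45, ())], 4)
= ([(-45, ())], 4)

Answer: 4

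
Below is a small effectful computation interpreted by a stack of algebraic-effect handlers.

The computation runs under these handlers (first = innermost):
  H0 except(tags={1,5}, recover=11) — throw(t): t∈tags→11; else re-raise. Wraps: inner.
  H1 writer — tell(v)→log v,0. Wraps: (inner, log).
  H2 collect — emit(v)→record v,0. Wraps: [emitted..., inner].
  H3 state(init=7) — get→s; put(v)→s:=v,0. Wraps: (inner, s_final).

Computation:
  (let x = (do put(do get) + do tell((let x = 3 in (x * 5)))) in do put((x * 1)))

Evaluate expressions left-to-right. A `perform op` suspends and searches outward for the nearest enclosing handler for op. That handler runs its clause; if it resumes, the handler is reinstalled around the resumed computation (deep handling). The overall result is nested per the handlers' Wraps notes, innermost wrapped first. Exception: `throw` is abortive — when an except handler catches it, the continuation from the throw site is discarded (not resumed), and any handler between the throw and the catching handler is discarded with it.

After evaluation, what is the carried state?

Answer: 0

Step-by-step:
get @ H3 ⇒ 7
put(7) @ H3 ⇒ s:=7
tell(15) @ H1 ⇒ log+=15
put(0) @ H3 ⇒ s:=0
H0 returns 0
H1 returns (0, (15))
H2 returns [(0, (15))]
H3 returns ([(0, (15))], 0)
= ([(0, (15))], 0)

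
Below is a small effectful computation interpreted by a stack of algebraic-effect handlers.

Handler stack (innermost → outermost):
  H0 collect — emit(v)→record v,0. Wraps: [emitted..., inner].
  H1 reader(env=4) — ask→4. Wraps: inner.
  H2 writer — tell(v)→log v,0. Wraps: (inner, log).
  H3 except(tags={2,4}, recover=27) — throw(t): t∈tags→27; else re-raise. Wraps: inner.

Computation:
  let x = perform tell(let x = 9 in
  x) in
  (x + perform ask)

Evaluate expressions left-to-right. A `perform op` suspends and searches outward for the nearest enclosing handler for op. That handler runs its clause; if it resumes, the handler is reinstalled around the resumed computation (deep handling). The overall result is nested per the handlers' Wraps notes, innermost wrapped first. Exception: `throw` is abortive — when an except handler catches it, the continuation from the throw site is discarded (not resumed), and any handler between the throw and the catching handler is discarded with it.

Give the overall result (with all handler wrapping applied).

Answer: ([4], (9))

Step-by-step:
tell(9) @ H2 ⇒ log+=9
ask @ H1 ⇒ 4
H0 returns [4]
H1 returns [4]
H2 returns ([4], (9))
H3 returns ([4], (9))
= ([4], (9))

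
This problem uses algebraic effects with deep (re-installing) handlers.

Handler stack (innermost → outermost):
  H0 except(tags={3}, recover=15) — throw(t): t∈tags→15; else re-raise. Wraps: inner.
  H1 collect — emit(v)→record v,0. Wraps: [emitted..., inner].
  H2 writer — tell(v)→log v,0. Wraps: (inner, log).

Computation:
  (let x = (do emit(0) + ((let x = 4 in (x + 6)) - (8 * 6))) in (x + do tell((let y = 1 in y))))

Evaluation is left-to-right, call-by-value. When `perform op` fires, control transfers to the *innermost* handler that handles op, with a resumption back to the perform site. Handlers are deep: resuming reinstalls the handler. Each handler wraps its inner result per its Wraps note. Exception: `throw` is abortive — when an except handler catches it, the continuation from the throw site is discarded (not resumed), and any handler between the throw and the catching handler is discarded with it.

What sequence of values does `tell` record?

Step-by-step:
emit(0) @ H1 ⇒ out+=0
tell(1) @ H2 ⇒ log+=1
H0 returns -38
H1 returns [0, -38]
H2 returns ([0, -38], (1))
= ([0, -38], (1))

Answer: (1)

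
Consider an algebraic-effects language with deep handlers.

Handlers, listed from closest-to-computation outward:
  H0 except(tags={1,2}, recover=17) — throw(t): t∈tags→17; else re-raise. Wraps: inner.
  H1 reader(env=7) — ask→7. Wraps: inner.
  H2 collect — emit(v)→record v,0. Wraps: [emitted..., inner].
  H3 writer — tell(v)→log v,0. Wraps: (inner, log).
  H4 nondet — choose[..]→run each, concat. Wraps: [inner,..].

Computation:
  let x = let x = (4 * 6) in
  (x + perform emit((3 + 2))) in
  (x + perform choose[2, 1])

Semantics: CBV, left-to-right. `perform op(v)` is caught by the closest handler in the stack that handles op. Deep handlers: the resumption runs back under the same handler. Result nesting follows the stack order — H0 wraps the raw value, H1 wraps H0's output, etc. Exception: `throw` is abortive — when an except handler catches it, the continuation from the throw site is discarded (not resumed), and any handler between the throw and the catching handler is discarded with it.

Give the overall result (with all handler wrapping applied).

Evaluation trace:
emit(5) @ H2 ⇒ out+=5
choose[2, 1] @ H4
  branch[0] choose=2:
    H0 returns 26
    H1 returns 26
    H2 returns [5, 26]
    H3 returns ([5, 26], ())
    H4 returns [([5, 26], ())]
  branch[1] choose=1:
    H0 returns 25
    H1 returns 25
    H2 returns [5, 25]
    H3 returns ([5, 25], ())
    H4 returns [([5, 25], ())]
= [([5, 26], ()), ([5, 25], ())]

Answer: [([5, 26], ()), ([5, 25], ())]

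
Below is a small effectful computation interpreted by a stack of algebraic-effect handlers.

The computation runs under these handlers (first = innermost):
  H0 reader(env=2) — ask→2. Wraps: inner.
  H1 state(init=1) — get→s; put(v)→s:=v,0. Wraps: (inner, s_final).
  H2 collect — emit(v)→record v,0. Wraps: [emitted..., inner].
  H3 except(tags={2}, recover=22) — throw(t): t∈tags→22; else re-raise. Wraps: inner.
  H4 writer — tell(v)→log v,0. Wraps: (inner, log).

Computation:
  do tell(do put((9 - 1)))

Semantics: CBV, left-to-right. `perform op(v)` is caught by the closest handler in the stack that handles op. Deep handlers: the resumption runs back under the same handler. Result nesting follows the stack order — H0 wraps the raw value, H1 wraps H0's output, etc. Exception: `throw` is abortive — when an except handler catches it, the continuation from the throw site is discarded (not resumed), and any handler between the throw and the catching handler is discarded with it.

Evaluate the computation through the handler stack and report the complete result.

Evaluation trace:
put(8) @ H1 ⇒ s:=8
tell(0) @ H4 ⇒ log+=0
H0 returns 0
H1 returns (0, 8)
H2 returns [(0, 8)]
H3 returns [(0, 8)]
H4 returns ([(0, 8)], (0))
= ([(0, 8)], (0))

Answer: ([(0, 8)], (0))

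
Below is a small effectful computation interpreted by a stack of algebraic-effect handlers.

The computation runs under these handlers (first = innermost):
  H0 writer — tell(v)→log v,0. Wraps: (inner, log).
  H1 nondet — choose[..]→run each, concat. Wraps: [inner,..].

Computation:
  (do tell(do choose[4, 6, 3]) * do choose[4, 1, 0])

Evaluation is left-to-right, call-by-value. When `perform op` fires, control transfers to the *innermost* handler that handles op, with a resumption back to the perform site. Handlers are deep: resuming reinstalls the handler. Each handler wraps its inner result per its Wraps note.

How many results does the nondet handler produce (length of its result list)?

Step-by-step:
choose[4, 6, 3] @ H1
  branch[0] choose=4:
    tell(4) @ H0 ⇒ log+=4
    choose[4, 1, 0] @ H1
      branch[0] choose=4:
        H0 returns (0, (4))
        H1 returns [(0, (4))]
      branch[1] choose=1:
        H0 returns (0, (4))
        H1 returns [(0, (4))]
      branch[2] choose=0:
        H0 returns (0, (4))
        H1 returns [(0, (4))]
  branch[1] choose=6:
    tell(6) @ H0 ⇒ log+=6
    choose[4, 1, 0] @ H1
      branch[0] choose=4:
        H0 returns (0, (6))
        H1 returns [(0, (6))]
      branch[1] choose=1:
        H0 returns (0, (6))
        H1 returns [(0, (6))]
      branch[2] choose=0:
        H0 returns (0, (6))
        H1 returns [(0, (6))]
  branch[2] choose=3:
    tell(3) @ H0 ⇒ log+=3
    choose[4, 1, 0] @ H1
      branch[0] choose=4:
        H0 returns (0, (3))
        H1 returns [(0, (3))]
      branch[1] choose=1:
        H0 returns (0, (3))
        H1 returns [(0, (3))]
      branch[2] choose=0:
        H0 returns (0, (3))
        H1 returns [(0, (3))]
= [(0, (4)), (0, (4)), (0, (4)), (0, (6)), (0, (6)), (0, (6)), (0, (3)), (0, (3)), (0, (3))]

Answer: 9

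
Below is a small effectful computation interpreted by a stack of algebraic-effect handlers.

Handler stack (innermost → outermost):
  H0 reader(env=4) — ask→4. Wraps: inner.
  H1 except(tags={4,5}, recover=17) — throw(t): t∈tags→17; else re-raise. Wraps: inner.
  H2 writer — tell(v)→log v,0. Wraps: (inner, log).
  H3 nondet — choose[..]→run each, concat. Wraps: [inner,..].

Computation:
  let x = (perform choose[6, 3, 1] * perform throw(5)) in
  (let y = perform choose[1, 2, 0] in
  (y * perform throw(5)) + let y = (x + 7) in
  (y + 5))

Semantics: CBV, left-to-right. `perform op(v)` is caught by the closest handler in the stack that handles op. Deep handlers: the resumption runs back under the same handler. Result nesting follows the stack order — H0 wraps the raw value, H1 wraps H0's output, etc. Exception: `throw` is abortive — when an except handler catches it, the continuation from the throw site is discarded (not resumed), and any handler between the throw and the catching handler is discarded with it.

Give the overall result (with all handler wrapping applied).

Evaluation trace:
choose[6, 3, 1] @ H3
  branch[0] choose=6:
    throw(5) @ H1 caught ⇒ 17
    H2 returns (17, ())
    H3 returns [(17, ())]
  branch[1] choose=3:
    throw(5) @ H1 caught ⇒ 17
    H2 returns (17, ())
    H3 returns [(17, ())]
  branch[2] choose=1:
    throw(5) @ H1 caught ⇒ 17
    H2 returns (17, ())
    H3 returns [(17, ())]
= [(17, ()), (17, ()), (17, ())]

Answer: [(17, ()), (17, ()), (17, ())]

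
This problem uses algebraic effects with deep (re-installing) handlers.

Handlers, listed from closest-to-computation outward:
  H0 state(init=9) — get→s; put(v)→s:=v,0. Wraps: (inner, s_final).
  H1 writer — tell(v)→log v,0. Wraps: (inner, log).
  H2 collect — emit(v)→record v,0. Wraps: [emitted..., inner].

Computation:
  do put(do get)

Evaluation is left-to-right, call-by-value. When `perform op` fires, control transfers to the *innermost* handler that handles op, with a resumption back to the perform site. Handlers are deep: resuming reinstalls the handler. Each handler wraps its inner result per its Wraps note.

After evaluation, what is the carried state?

Answer: 9

Evaluation trace:
get @ H0 ⇒ 9
put(9) @ H0 ⇒ s:=9
H0 returns (0, 9)
H1 returns ((0, 9), ())
H2 returns [((0, 9), ())]
= [((0, 9), ())]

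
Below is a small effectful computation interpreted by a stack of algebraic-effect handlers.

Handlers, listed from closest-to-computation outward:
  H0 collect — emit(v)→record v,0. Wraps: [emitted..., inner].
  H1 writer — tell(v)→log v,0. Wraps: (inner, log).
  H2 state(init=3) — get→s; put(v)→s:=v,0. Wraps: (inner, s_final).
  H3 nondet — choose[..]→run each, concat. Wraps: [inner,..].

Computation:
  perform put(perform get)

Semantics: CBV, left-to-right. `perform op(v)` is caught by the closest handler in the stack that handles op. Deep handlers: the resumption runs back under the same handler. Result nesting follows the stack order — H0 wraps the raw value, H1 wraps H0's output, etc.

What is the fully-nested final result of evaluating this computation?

Working:
get @ H2 ⇒ 3
put(3) @ H2 ⇒ s:=3
H0 returns [0]
H1 returns ([0], ())
H2 returns (([0], ()), 3)
H3 returns [(([0], ()), 3)]
= [(([0], ()), 3)]

Answer: [(([0], ()), 3)]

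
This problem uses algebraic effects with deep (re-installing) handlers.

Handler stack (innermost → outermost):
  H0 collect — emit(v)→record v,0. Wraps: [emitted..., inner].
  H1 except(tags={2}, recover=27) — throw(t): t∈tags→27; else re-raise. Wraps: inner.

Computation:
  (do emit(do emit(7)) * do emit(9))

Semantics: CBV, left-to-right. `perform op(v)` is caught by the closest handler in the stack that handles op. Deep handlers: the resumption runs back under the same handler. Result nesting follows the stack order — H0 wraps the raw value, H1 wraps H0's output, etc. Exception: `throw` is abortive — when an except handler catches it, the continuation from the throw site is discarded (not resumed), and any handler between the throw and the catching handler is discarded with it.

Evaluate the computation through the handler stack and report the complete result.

Step-by-step:
emit(7) @ H0 ⇒ out+=7
emit(0) @ H0 ⇒ out+=0
emit(9) @ H0 ⇒ out+=9
H0 returns [7, 0, 9, 0]
H1 returns [7, 0, 9, 0]
= [7, 0, 9, 0]

Answer: [7, 0, 9, 0]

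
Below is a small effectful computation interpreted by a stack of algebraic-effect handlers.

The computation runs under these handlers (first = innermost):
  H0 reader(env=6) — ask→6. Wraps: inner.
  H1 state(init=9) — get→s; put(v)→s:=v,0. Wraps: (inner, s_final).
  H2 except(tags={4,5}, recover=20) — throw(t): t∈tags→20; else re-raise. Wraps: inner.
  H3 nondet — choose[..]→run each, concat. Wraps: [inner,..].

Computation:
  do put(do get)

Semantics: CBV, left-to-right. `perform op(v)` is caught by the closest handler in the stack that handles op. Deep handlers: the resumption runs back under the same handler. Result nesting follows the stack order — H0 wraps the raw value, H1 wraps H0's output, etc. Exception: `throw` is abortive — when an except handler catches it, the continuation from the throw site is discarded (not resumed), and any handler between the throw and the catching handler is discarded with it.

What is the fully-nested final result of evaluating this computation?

Evaluation trace:
get @ H1 ⇒ 9
put(9) @ H1 ⇒ s:=9
H0 returns 0
H1 returns (0, 9)
H2 returns (0, 9)
H3 returns [(0, 9)]
= [(0, 9)]

Answer: [(0, 9)]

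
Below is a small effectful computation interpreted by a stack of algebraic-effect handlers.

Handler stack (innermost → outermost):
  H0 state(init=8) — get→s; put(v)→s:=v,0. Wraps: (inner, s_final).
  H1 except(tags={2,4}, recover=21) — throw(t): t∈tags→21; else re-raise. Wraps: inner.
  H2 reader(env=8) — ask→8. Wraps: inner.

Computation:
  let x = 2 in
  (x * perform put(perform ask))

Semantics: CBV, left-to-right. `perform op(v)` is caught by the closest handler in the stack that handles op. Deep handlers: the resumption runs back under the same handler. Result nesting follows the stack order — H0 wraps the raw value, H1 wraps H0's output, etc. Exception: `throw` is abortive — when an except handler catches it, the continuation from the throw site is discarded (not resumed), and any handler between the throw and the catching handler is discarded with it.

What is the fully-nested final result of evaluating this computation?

Step-by-step:
ask @ H2 ⇒ 8
put(8) @ H0 ⇒ s:=8
H0 returns (0, 8)
H1 returns (0, 8)
H2 returns (0, 8)
= (0, 8)

Answer: (0, 8)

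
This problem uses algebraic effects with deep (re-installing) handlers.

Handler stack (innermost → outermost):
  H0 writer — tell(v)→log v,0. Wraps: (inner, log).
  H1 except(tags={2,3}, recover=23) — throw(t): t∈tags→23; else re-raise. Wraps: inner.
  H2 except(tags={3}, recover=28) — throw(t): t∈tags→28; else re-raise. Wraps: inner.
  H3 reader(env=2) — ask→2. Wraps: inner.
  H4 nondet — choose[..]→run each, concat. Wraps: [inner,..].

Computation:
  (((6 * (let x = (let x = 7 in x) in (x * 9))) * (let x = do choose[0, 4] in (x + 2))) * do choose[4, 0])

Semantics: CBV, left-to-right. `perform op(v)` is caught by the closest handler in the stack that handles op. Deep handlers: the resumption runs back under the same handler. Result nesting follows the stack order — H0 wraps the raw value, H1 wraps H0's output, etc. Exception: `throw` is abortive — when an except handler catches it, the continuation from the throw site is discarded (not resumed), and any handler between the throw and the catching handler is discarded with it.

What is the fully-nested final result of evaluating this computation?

Answer: [(3024, ()), (0, ()), (9072, ()), (0, ())]

Step-by-step:
choose[0, 4] @ H4
  branch[0] choose=0:
    choose[4, 0] @ H4
      branch[0] choose=4:
        H0 returns (3024, ())
        H1 returns (3024, ())
        H2 returns (3024, ())
        H3 returns (3024, ())
        H4 returns [(3024, ())]
      branch[1] choose=0:
        H0 returns (0, ())
        H1 returns (0, ())
        H2 returns (0, ())
        H3 returns (0, ())
        H4 returns [(0, ())]
  branch[1] choose=4:
    choose[4, 0] @ H4
      branch[0] choose=4:
        H0 returns (9072, ())
        H1 returns (9072, ())
        H2 returns (9072, ())
        H3 returns (9072, ())
        H4 returns [(9072, ())]
      branch[1] choose=0:
        H0 returns (0, ())
        H1 returns (0, ())
        H2 returns (0, ())
        H3 returns (0, ())
        H4 returns [(0, ())]
= [(3024, ()), (0, ()), (9072, ()), (0, ())]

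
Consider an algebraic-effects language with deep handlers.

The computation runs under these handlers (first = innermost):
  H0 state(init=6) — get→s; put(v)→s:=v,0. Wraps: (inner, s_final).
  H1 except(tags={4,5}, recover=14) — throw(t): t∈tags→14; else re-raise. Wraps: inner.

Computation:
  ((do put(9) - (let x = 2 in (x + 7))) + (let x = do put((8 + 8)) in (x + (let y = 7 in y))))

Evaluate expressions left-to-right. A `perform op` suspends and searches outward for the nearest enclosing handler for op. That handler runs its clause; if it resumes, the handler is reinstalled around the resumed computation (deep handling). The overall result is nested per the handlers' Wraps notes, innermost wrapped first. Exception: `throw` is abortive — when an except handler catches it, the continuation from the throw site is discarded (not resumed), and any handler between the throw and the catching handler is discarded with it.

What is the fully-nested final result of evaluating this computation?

Answer: (-2, 16)

Evaluation trace:
put(9) @ H0 ⇒ s:=9
put(16) @ H0 ⇒ s:=16
H0 returns (-2, 16)
H1 returns (-2, 16)
= (-2, 16)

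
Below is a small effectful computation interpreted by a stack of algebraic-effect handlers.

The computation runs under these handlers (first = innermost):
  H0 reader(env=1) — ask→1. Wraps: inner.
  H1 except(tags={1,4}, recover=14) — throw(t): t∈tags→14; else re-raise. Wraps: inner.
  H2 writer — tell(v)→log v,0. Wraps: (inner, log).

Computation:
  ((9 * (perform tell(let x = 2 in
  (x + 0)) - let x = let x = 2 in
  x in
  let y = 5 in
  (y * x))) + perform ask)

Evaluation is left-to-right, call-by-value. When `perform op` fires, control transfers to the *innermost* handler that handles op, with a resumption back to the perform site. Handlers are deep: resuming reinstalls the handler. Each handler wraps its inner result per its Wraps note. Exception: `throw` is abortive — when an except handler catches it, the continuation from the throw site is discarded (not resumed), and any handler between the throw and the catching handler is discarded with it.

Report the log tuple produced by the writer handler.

Answer: (2)

Working:
tell(2) @ H2 ⇒ log+=2
ask @ H0 ⇒ 1
H0 returns -89
H1 returns -89
H2 returns (-89, (2))
= (-89, (2))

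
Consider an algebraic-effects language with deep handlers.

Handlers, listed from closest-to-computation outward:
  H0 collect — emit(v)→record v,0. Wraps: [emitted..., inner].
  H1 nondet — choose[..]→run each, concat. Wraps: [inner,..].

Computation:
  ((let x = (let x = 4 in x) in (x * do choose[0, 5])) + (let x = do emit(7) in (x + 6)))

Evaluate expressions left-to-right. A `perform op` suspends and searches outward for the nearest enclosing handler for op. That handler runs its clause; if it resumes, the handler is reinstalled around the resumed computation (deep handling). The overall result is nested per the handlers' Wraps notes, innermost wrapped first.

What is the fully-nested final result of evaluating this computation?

Answer: [[7, 6], [7, 26]]

Evaluation trace:
choose[0, 5] @ H1
  branch[0] choose=0:
    emit(7) @ H0 ⇒ out+=7
    H0 returns [7, 6]
    H1 returns [[7, 6]]
  branch[1] choose=5:
    emit(7) @ H0 ⇒ out+=7
    H0 returns [7, 26]
    H1 returns [[7, 26]]
= [[7, 6], [7, 26]]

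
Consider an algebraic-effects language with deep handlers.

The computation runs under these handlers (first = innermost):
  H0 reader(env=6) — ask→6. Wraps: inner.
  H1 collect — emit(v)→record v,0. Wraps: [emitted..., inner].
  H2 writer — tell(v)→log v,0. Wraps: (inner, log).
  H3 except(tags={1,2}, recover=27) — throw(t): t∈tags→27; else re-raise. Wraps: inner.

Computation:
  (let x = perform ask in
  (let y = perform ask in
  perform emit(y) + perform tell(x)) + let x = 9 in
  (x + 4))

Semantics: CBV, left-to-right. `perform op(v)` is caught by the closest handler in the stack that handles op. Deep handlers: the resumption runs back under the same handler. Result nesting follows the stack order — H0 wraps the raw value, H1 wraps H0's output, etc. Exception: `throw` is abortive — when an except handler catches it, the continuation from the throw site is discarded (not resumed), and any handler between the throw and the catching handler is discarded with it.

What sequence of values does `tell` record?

Evaluation trace:
ask @ H0 ⇒ 6
ask @ H0 ⇒ 6
emit(6) @ H1 ⇒ out+=6
tell(6) @ H2 ⇒ log+=6
H0 returns 13
H1 returns [6, 13]
H2 returns ([6, 13], (6))
H3 returns ([6, 13], (6))
= ([6, 13], (6))

Answer: (6)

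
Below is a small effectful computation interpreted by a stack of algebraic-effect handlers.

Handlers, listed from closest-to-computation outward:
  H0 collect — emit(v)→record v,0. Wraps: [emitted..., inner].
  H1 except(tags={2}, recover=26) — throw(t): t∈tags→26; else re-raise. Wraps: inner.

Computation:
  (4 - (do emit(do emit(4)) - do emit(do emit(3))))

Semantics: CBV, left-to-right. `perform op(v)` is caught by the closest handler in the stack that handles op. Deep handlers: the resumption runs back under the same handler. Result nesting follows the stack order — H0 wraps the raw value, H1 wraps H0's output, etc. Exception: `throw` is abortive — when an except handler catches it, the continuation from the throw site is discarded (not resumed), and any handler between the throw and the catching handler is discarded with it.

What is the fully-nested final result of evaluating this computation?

Answer: [4, 0, 3, 0, 4]

Step-by-step:
emit(4) @ H0 ⇒ out+=4
emit(0) @ H0 ⇒ out+=0
emit(3) @ H0 ⇒ out+=3
emit(0) @ H0 ⇒ out+=0
H0 returns [4, 0, 3, 0, 4]
H1 returns [4, 0, 3, 0, 4]
= [4, 0, 3, 0, 4]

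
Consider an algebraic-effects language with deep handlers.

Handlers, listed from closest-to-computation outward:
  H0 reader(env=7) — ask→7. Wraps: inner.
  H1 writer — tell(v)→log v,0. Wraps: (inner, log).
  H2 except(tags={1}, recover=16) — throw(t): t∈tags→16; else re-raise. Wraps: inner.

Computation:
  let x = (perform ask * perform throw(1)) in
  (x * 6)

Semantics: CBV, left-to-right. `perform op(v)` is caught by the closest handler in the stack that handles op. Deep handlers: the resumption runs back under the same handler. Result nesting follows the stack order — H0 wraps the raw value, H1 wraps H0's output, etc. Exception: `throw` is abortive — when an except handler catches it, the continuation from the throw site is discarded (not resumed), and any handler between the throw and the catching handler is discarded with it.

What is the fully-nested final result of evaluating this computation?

Answer: 16

Working:
ask @ H0 ⇒ 7
throw(1) @ H2 caught ⇒ 16
= 16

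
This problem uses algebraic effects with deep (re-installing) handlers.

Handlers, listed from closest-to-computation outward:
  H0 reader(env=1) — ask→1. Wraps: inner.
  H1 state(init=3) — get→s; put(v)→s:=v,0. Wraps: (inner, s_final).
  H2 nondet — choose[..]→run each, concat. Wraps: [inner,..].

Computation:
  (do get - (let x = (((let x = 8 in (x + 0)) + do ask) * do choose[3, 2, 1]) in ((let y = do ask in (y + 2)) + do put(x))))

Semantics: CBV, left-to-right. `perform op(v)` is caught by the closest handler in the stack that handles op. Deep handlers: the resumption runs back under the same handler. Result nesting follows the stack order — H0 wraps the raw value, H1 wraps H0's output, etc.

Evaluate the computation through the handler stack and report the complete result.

Answer: [(0, 27), (0, 18), (0, 9)]

Working:
get @ H1 ⇒ 3
ask @ H0 ⇒ 1
choose[3, 2, 1] @ H2
  branch[0] choose=3:
    ask @ H0 ⇒ 1
    put(27) @ H1 ⇒ s:=27
    H0 returns 0
    H1 returns (0, 27)
    H2 returns [(0, 27)]
  branch[1] choose=2:
    ask @ H0 ⇒ 1
    put(18) @ H1 ⇒ s:=18
    H0 returns 0
    H1 returns (0, 18)
    H2 returns [(0, 18)]
  branch[2] choose=1:
    ask @ H0 ⇒ 1
    put(9) @ H1 ⇒ s:=9
    H0 returns 0
    H1 returns (0, 9)
    H2 returns [(0, 9)]
= [(0, 27), (0, 18), (0, 9)]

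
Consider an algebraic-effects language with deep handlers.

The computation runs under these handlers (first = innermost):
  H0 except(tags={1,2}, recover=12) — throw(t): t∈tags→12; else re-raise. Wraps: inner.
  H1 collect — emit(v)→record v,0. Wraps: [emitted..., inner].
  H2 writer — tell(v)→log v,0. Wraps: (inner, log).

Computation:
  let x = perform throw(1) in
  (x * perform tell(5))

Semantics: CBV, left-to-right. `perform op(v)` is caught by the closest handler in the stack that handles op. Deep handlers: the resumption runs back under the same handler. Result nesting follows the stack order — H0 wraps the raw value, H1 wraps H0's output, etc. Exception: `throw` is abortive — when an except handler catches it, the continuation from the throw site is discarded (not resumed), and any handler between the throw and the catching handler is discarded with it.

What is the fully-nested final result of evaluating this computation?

Evaluation trace:
throw(1) @ H0 caught ⇒ 12
H1 returns [12]
H2 returns ([12], ())
= ([12], ())

Answer: ([12], ())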